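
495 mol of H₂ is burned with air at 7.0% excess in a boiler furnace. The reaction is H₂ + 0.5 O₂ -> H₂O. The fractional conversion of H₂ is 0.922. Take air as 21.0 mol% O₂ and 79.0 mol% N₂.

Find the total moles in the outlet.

Stoichiometric O₂ = 0.5 × 495 = 247.5 mol; O₂ fed = 247.5 × 1.070 = 264.8 mol.
N₂ fed = 264.8 × 79/21 = 996.2 mol.
Fuel reacted = 0.922 × 495 → ξ = 456.4 mol.
Outlet (n = n₀ + ν ξ):
  H₂: 495 − 1(456.4) = 38.61
  O₂: 264.8 − 0.5(456.4) = 36.63
  N₂: 996.2 (inert)
  H₂O: 0 + 1(456.4) = 456.4
Total out = 38.61 + 36.63 + 996.2 + 456.4 = 1528 mol.

1530 mol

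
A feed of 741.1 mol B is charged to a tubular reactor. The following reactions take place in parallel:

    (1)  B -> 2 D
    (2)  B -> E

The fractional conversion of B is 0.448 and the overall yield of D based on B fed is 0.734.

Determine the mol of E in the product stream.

60 mol

Yield of D: 2ξ₁ / 741.1 = 0.734 → ξ₁ = 272 mol.
Conversion of B: 1ξ₁ + 1ξ₂ = 0.448 × 741.1 = 332 → ξ₂ = 60.03 mol.
Outlet amounts (n = n₀ + Σ ν·ξ):
  B: 741.1 − 1(272) − 1(60.03) = 409.1
  D: 0 + 2(272) = 544
  E: 0 + 1(60.03) = 60.03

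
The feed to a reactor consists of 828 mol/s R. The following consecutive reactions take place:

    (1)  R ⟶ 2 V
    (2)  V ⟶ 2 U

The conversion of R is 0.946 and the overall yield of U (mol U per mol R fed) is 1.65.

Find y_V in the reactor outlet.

Conversion of R: R consumed = 1ξ₁ = 0.946 × 828 → ξ₁ = 783.3 mol/s.
Yield of U: 2ξ₂ / 828 = 1.65 → ξ₂ = 683.1 mol/s.
Outlet amounts (n = n₀ + Σ ν·ξ):
  R: 828 − 1(783.3) = 44.71
  V: 0 + 2(783.3) − 1(683.1) = 883.5
  U: 0 + 2(683.1) = 1366
Total out = 2294 mol/s; y_V = 883.5 / 2294 = 0.3851.

0.385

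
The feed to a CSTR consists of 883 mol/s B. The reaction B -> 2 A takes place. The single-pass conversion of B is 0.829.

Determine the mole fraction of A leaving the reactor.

B reacted = 0.829 × 883 = 732 mol/s; ν_B = −1, so ξ = 732/1 = 732 mol/s.
Outlet amounts (n = n₀ + ν ξ):
  B: 883 − 1(732) = 151
  A: 0 + 2(732) = 1464
Total out = 1615 mol/s; y_A = 1464 / 1615 = 0.9065.

0.907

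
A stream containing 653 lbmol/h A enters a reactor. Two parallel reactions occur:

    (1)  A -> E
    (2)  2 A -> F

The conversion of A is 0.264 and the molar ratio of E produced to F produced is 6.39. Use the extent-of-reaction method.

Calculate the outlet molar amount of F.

Conversion of A: A consumed = 0.264 × 653 = 172.4 lbmol/h = 1ξ₁ + 2ξ₂.
Selectivity: 1ξ₁ / (1ξ₂) = 6.39 → ξ₁ = 6.39 ξ₂.
Substitute: (1·6.39 + 2) ξ₂ = 172.4 → ξ₂ = 20.55 lbmol/h, ξ₁ = 131.3 lbmol/h.
Outlet amounts (n = n₀ + Σ ν·ξ):
  A: 653 − 1(131.3) − 2(20.55) = 480.6
  E: 0 + 1(131.3) = 131.3
  F: 0 + 1(20.55) = 20.55

20.5 lbmol/h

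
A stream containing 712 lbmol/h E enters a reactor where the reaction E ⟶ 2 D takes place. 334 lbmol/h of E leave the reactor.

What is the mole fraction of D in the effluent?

0.694

For E: n = n₀ − 1ξ → 334 = 712 − 1ξ, giving ξ = 378 lbmol/h.
Outlet amounts (n = n₀ + ν ξ):
  E: 712 − 1(378) = 334
  D: 0 + 2(378) = 756
Total out = 1090 lbmol/h; y_D = 756 / 1090 = 0.6936.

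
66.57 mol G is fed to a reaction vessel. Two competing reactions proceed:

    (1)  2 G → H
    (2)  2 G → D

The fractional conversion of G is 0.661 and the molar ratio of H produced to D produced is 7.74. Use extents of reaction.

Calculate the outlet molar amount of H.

19.5 mol

Conversion of G: G consumed = 0.661 × 66.57 = 44 mol = 2ξ₁ + 2ξ₂.
Selectivity: 1ξ₁ / (1ξ₂) = 7.74 → ξ₁ = 7.74 ξ₂.
Substitute: (2·7.74 + 2) ξ₂ = 44 → ξ₂ = 2.517 mol, ξ₁ = 19.48 mol.
Outlet amounts (n = n₀ + Σ ν·ξ):
  G: 66.57 − 2(19.48) − 2(2.517) = 22.57
  H: 0 + 1(19.48) = 19.48
  D: 0 + 1(2.517) = 2.517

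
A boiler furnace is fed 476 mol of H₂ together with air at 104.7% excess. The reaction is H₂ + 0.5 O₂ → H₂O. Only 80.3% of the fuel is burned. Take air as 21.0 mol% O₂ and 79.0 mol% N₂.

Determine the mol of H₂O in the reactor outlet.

Stoichiometric O₂ = 0.5 × 476 = 238 mol; O₂ fed = 238 × 2.047 = 487.2 mol.
N₂ fed = 487.2 × 79/21 = 1833 mol.
Fuel reacted = 0.803 × 476 → ξ = 382.2 mol.
Outlet (n = n₀ + ν ξ):
  H₂: 476 − 1(382.2) = 93.77
  O₂: 487.2 − 0.5(382.2) = 296.1
  N₂: 1833 (inert)
  H₂O: 0 + 1(382.2) = 382.2

382 mol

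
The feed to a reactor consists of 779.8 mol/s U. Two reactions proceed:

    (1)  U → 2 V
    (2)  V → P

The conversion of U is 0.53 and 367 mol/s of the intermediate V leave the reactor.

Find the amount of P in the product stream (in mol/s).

460 mol/s

Conversion of U: U consumed = 1ξ₁ = 0.53 × 779.8 → ξ₁ = 413.3 mol/s.
V balance: n_V = 0 + 2ξ₁ − 1ξ₂ = 367 → ξ₂ = (2·413.3 − 367)/1 = 459.6 mol/s.
Outlet amounts (n = n₀ + Σ ν·ξ):
  U: 779.8 − 1(413.3) = 366.5
  V: 0 + 2(413.3) − 1(459.6) = 367
  P: 0 + 1(459.6) = 459.6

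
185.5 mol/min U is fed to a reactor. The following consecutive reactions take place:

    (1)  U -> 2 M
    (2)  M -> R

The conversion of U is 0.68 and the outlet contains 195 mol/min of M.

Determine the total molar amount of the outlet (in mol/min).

Conversion of U: U consumed = 1ξ₁ = 0.68 × 185.5 → ξ₁ = 126.1 mol/min.
M balance: n_M = 0 + 2ξ₁ − 1ξ₂ = 195 → ξ₂ = (2·126.1 − 195)/1 = 57.28 mol/min.
Outlet amounts (n = n₀ + Σ ν·ξ):
  U: 185.5 − 1(126.1) = 59.36
  M: 0 + 2(126.1) − 1(57.28) = 195
  R: 0 + 1(57.28) = 57.28
Total out = 59.36 + 195 + 57.28 = 311.6 mol/min.

312 mol/min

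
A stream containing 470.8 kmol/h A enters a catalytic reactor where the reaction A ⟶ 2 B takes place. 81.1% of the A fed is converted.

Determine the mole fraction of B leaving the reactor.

A reacted = 0.811 × 470.8 = 381.8 kmol/h; ν_A = −1, so ξ = 381.8/1 = 381.8 kmol/h.
Outlet amounts (n = n₀ + ν ξ):
  A: 470.8 − 1(381.8) = 88.98
  B: 0 + 2(381.8) = 763.6
Total out = 852.6 kmol/h; y_B = 763.6 / 852.6 = 0.8956.

0.896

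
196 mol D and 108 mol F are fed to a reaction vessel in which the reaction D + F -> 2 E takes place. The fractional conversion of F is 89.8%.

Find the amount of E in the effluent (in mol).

194 mol

F reacted = 0.898 × 108 = 96.98 mol; ν_F = −1, so ξ = 96.98/1 = 96.98 mol.
Outlet amounts (n = n₀ + ν ξ):
  D: 196 − 1(96.98) = 99.02
  F: 108 − 1(96.98) = 11.02
  E: 0 + 2(96.98) = 194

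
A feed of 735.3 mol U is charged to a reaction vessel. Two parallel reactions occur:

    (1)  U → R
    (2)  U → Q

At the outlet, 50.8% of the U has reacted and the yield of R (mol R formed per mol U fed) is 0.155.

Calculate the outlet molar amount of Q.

260 mol

Yield of R: 1ξ₁ / 735.3 = 0.155 → ξ₁ = 114 mol.
Conversion of U: 1ξ₁ + 1ξ₂ = 0.508 × 735.3 = 373.5 → ξ₂ = 259.6 mol.
Outlet amounts (n = n₀ + Σ ν·ξ):
  U: 735.3 − 1(114) − 1(259.6) = 361.8
  R: 0 + 1(114) = 114
  Q: 0 + 1(259.6) = 259.6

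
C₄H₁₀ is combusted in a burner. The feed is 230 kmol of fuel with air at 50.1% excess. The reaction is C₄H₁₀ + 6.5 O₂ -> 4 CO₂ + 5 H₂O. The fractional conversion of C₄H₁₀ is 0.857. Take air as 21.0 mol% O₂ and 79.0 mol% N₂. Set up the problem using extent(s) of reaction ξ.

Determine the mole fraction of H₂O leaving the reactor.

0.0879

Stoichiometric O₂ = 6.5 × 230 = 1495 kmol; O₂ fed = 1495 × 1.501 = 2244 kmol.
N₂ fed = 2244 × 79/21 = 8442 kmol.
Fuel reacted = 0.857 × 230 → ξ = 197.1 kmol.
Outlet (n = n₀ + ν ξ):
  C₄H₁₀: 230 − 1(197.1) = 32.89
  O₂: 2244 − 6.5(197.1) = 962.8
  N₂: 8442 (inert)
  CO₂: 0 + 4(197.1) = 788.4
  H₂O: 0 + 5(197.1) = 985.5
Total out = 11210 kmol; y_H₂O = 985.5 / 11210 = 0.08791.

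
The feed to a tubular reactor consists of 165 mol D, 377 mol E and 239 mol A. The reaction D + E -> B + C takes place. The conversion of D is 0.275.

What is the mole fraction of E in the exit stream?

D reacted = 0.275 × 165 = 45.38 mol; ν_D = −1, so ξ = 45.38/1 = 45.38 mol.
Outlet amounts (n = n₀ + ν ξ):
  D: 165 − 1(45.38) = 119.6
  E: 377 − 1(45.38) = 331.6
  B: 0 + 1(45.38) = 45.38
  C: 0 + 1(45.38) = 45.38
  A: 239 (inert)
Total out = 781 mol; y_E = 331.6 / 781 = 0.4246.

0.425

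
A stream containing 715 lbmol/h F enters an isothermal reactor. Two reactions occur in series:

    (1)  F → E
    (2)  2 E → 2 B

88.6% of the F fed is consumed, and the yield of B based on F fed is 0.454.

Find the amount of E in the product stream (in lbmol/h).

309 lbmol/h

Conversion of F: F consumed = 1ξ₁ = 0.886 × 715 → ξ₁ = 633.5 lbmol/h.
Yield of B: 2ξ₂ / 715 = 0.454 → ξ₂ = 162.3 lbmol/h.
Outlet amounts (n = n₀ + Σ ν·ξ):
  F: 715 − 1(633.5) = 81.51
  E: 0 + 1(633.5) − 2(162.3) = 308.9
  B: 0 + 2(162.3) = 324.6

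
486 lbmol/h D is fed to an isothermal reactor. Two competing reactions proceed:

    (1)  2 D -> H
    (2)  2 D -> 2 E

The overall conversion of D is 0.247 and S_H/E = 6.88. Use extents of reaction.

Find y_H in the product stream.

0.13

Conversion of D: D consumed = 0.247 × 486 = 120 lbmol/h = 2ξ₁ + 2ξ₂.
Selectivity: 1ξ₁ / (2ξ₂) = 6.88 → ξ₁ = 13.76 ξ₂.
Substitute: (2·13.76 + 2) ξ₂ = 120 → ξ₂ = 4.066 lbmol/h, ξ₁ = 55.95 lbmol/h.
Outlet amounts (n = n₀ + Σ ν·ξ):
  D: 486 − 2(55.95) − 2(4.066) = 366
  H: 0 + 1(55.95) = 55.95
  E: 0 + 2(4.066) = 8.133
Total out = 430 lbmol/h; y_H = 55.95 / 430 = 0.1301.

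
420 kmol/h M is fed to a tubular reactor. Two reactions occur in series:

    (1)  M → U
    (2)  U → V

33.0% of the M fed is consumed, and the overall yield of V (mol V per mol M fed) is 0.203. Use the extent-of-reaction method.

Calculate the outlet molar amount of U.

Conversion of M: M consumed = 1ξ₁ = 0.33 × 420 → ξ₁ = 138.6 kmol/h.
Yield of V: 1ξ₂ / 420 = 0.203 → ξ₂ = 85.26 kmol/h.
Outlet amounts (n = n₀ + Σ ν·ξ):
  M: 420 − 1(138.6) = 281.4
  U: 0 + 1(138.6) − 1(85.26) = 53.34
  V: 0 + 1(85.26) = 85.26

53.3 kmol/h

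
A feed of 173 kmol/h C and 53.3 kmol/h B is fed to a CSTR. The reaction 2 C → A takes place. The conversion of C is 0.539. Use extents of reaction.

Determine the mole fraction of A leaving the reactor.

0.259

C reacted = 0.539 × 173 = 93.25 kmol/h; ν_C = −2, so ξ = 93.25/2 = 46.62 kmol/h.
Outlet amounts (n = n₀ + ν ξ):
  C: 173 − 2(46.62) = 79.75
  A: 0 + 1(46.62) = 46.62
  B: 53.3 (inert)
Total out = 179.7 kmol/h; y_A = 46.62 / 179.7 = 0.2595.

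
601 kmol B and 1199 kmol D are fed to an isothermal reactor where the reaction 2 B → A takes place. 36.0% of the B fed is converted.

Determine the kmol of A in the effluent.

B reacted = 0.36 × 601 = 216.4 kmol; ν_B = −2, so ξ = 216.4/2 = 108.2 kmol.
Outlet amounts (n = n₀ + ν ξ):
  B: 601 − 2(108.2) = 384.6
  A: 0 + 1(108.2) = 108.2
  D: 1199 (inert)

108 kmol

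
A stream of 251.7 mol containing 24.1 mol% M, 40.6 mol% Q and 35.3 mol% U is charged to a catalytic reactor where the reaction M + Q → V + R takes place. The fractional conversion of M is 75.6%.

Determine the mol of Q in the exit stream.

M reacted = 0.756 × 60.66 = 45.86 mol; ν_M = −1, so ξ = 45.86/1 = 45.86 mol.
Outlet amounts (n = n₀ + ν ξ):
  M: 60.66 − 1(45.86) = 14.8
  Q: 102.2 − 1(45.86) = 56.33
  V: 0 + 1(45.86) = 45.86
  R: 0 + 1(45.86) = 45.86
  U: 88.85 (inert)

56.3 mol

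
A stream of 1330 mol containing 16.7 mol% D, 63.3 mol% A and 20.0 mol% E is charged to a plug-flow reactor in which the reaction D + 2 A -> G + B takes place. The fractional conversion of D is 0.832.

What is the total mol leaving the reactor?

1150 mol

D reacted = 0.832 × 222.1 = 184.8 mol; ν_D = −1, so ξ = 184.8/1 = 184.8 mol.
Outlet amounts (n = n₀ + ν ξ):
  D: 222.1 − 1(184.8) = 37.31
  A: 841.9 − 2(184.8) = 472.3
  G: 0 + 1(184.8) = 184.8
  B: 0 + 1(184.8) = 184.8
  E: 266 (inert)
Total out = 37.31 + 472.3 + 184.8 + 184.8 + 266 = 1145 mol.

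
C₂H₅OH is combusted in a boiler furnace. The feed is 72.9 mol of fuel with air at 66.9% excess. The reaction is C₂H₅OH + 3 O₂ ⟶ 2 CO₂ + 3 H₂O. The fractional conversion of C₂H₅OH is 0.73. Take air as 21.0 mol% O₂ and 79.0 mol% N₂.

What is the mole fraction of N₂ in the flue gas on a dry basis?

0.806

Stoichiometric O₂ = 3 × 72.9 = 218.7 mol; O₂ fed = 218.7 × 1.669 = 365 mol.
N₂ fed = 365 × 79/21 = 1373 mol.
Fuel reacted = 0.73 × 72.9 → ξ = 53.22 mol.
Outlet (n = n₀ + ν ξ):
  C₂H₅OH: 72.9 − 1(53.22) = 19.68
  O₂: 365 − 3(53.22) = 205.4
  N₂: 1373 (inert)
  CO₂: 0 + 2(53.22) = 106.4
  H₂O: 0 + 3(53.22) = 159.7
Dry total = 1705 mol; y_N₂ (dry) = 1373 / 1705 = 0.8055.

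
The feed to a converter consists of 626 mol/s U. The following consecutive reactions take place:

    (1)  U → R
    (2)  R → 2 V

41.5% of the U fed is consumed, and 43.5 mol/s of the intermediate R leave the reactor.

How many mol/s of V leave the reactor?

433 mol/s

Conversion of U: U consumed = 1ξ₁ = 0.415 × 626 → ξ₁ = 259.8 mol/s.
R balance: n_R = 0 + 1ξ₁ − 1ξ₂ = 43.5 → ξ₂ = (1·259.8 − 43.5)/1 = 216.3 mol/s.
Outlet amounts (n = n₀ + Σ ν·ξ):
  U: 626 − 1(259.8) = 366.2
  R: 0 + 1(259.8) − 1(216.3) = 43.5
  V: 0 + 2(216.3) = 432.6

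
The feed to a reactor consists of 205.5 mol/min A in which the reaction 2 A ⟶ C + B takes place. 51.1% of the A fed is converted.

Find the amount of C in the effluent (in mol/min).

A reacted = 0.511 × 205.5 = 105 mol/min; ν_A = −2, so ξ = 105/2 = 52.51 mol/min.
Outlet amounts (n = n₀ + ν ξ):
  A: 205.5 − 2(52.51) = 100.5
  C: 0 + 1(52.51) = 52.51
  B: 0 + 1(52.51) = 52.51

52.5 mol/min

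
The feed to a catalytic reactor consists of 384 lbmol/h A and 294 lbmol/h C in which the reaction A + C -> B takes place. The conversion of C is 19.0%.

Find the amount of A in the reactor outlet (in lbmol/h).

328 lbmol/h

C reacted = 0.19 × 294 = 55.86 lbmol/h; ν_C = −1, so ξ = 55.86/1 = 55.86 lbmol/h.
Outlet amounts (n = n₀ + ν ξ):
  A: 384 − 1(55.86) = 328.1
  C: 294 − 1(55.86) = 238.1
  B: 0 + 1(55.86) = 55.86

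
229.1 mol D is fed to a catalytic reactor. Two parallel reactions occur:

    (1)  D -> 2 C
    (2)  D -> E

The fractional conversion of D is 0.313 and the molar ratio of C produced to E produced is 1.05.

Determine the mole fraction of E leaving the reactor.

Conversion of D: D consumed = 0.313 × 229.1 = 71.71 mol = 1ξ₁ + 1ξ₂.
Selectivity: 2ξ₁ / (1ξ₂) = 1.05 → ξ₁ = 0.525 ξ₂.
Substitute: (1·0.525 + 1) ξ₂ = 71.71 → ξ₂ = 47.02 mol, ξ₁ = 24.69 mol.
Outlet amounts (n = n₀ + Σ ν·ξ):
  D: 229.1 − 1(24.69) − 1(47.02) = 157.4
  C: 0 + 2(24.69) = 49.37
  E: 0 + 1(47.02) = 47.02
Total out = 253.8 mol; y_E = 47.02 / 253.8 = 0.1853.

0.185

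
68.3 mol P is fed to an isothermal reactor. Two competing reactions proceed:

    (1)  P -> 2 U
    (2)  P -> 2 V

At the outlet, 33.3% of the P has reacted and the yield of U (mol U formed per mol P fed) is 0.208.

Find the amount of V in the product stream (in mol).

31.3 mol

Yield of U: 2ξ₁ / 68.3 = 0.208 → ξ₁ = 7.103 mol.
Conversion of P: 1ξ₁ + 1ξ₂ = 0.333 × 68.3 = 22.74 → ξ₂ = 15.64 mol.
Outlet amounts (n = n₀ + Σ ν·ξ):
  P: 68.3 − 1(7.103) − 1(15.64) = 45.56
  U: 0 + 2(7.103) = 14.21
  V: 0 + 2(15.64) = 31.28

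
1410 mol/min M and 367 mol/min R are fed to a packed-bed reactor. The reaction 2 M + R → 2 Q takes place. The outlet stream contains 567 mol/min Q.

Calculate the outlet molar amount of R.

83.5 mol/min

For Q: n = n₀ + 2ξ → 567 = 0 + 2ξ, giving ξ = 283.5 mol/min.
Outlet amounts (n = n₀ + ν ξ):
  M: 1410 − 2(283.5) = 843
  R: 367 − 1(283.5) = 83.5
  Q: 0 + 2(283.5) = 567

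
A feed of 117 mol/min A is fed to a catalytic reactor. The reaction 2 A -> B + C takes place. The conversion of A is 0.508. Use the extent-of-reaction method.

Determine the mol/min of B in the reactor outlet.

29.7 mol/min

A reacted = 0.508 × 117 = 59.44 mol/min; ν_A = −2, so ξ = 59.44/2 = 29.72 mol/min.
Outlet amounts (n = n₀ + ν ξ):
  A: 117 − 2(29.72) = 57.56
  B: 0 + 1(29.72) = 29.72
  C: 0 + 1(29.72) = 29.72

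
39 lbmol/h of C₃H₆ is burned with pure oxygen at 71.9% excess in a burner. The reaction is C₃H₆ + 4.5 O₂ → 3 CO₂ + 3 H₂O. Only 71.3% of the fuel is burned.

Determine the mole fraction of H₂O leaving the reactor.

0.235

Stoichiometric O₂ = 4.5 × 39 = 175.5 lbmol/h; O₂ fed = 175.5 × 1.719 = 301.7 lbmol/h.
Fuel reacted = 0.713 × 39 → ξ = 27.81 lbmol/h.
Outlet (n = n₀ + ν ξ):
  C₃H₆: 39 − 1(27.81) = 11.19
  O₂: 301.7 − 4.5(27.81) = 176.6
  CO₂: 0 + 3(27.81) = 83.42
  H₂O: 0 + 3(27.81) = 83.42
Total out = 354.6 lbmol/h; y_H₂O = 83.42 / 354.6 = 0.2353.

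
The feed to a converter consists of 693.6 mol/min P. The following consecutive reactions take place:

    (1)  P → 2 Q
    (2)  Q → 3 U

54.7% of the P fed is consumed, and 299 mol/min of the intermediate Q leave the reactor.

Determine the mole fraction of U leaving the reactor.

0.692

Conversion of P: P consumed = 1ξ₁ = 0.547 × 693.6 → ξ₁ = 379.4 mol/min.
Q balance: n_Q = 0 + 2ξ₁ − 1ξ₂ = 299 → ξ₂ = (2·379.4 − 299)/1 = 459.8 mol/min.
Outlet amounts (n = n₀ + Σ ν·ξ):
  P: 693.6 − 1(379.4) = 314.2
  Q: 0 + 2(379.4) − 1(459.8) = 299
  U: 0 + 3(459.8) = 1379
Total out = 1993 mol/min; y_U = 1379 / 1993 = 0.6923.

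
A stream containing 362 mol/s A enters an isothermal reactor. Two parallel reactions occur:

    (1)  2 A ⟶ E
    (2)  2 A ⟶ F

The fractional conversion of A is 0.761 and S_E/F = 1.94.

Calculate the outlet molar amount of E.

90.9 mol/s

Conversion of A: A consumed = 0.761 × 362 = 275.5 mol/s = 2ξ₁ + 2ξ₂.
Selectivity: 1ξ₁ / (1ξ₂) = 1.94 → ξ₁ = 1.94 ξ₂.
Substitute: (2·1.94 + 2) ξ₂ = 275.5 → ξ₂ = 46.85 mol/s, ξ₁ = 90.89 mol/s.
Outlet amounts (n = n₀ + Σ ν·ξ):
  A: 362 − 2(90.89) − 2(46.85) = 86.52
  E: 0 + 1(90.89) = 90.89
  F: 0 + 1(46.85) = 46.85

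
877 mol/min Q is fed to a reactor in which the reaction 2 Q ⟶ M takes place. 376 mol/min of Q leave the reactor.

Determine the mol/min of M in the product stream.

For Q: n = n₀ − 2ξ → 376 = 877 − 2ξ, giving ξ = 250.5 mol/min.
Outlet amounts (n = n₀ + ν ξ):
  Q: 877 − 2(250.5) = 376
  M: 0 + 1(250.5) = 250.5

250 mol/min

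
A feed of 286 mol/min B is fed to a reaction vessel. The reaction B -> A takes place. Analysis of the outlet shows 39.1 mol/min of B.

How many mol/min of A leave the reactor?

For B: n = n₀ − 1ξ → 39.1 = 286 − 1ξ, giving ξ = 246.9 mol/min.
Outlet amounts (n = n₀ + ν ξ):
  B: 286 − 1(246.9) = 39.1
  A: 0 + 1(246.9) = 246.9

247 mol/min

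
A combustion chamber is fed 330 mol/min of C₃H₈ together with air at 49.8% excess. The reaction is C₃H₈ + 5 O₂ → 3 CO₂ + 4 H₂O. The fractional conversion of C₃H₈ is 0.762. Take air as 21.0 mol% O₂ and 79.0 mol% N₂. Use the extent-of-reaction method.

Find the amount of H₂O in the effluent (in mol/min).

1010 mol/min

Stoichiometric O₂ = 5 × 330 = 1650 mol/min; O₂ fed = 1650 × 1.498 = 2472 mol/min.
N₂ fed = 2472 × 79/21 = 9298 mol/min.
Fuel reacted = 0.762 × 330 → ξ = 251.5 mol/min.
Outlet (n = n₀ + ν ξ):
  C₃H₈: 330 − 1(251.5) = 78.54
  O₂: 2472 − 5(251.5) = 1214
  N₂: 9298 (inert)
  CO₂: 0 + 3(251.5) = 754.4
  H₂O: 0 + 4(251.5) = 1006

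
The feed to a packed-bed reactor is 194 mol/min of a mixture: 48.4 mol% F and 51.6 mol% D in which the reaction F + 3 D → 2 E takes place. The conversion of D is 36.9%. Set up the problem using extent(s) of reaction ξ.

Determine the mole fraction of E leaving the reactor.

D reacted = 0.369 × 100.1 = 36.94 mol/min; ν_D = −3, so ξ = 36.94/3 = 12.31 mol/min.
Outlet amounts (n = n₀ + ν ξ):
  F: 93.9 − 1(12.31) = 81.58
  D: 100.1 − 3(12.31) = 63.17
  E: 0 + 2(12.31) = 24.63
Total out = 169.4 mol/min; y_E = 24.63 / 169.4 = 0.1454.

0.145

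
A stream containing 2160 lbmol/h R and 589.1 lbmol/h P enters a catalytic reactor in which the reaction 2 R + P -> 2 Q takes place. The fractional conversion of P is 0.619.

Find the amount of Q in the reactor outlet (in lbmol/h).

P reacted = 0.619 × 589.1 = 364.7 lbmol/h; ν_P = −1, so ξ = 364.7/1 = 364.7 lbmol/h.
Outlet amounts (n = n₀ + ν ξ):
  R: 2160 − 2(364.7) = 1431
  P: 589.1 − 1(364.7) = 224.4
  Q: 0 + 2(364.7) = 729.3

729 lbmol/h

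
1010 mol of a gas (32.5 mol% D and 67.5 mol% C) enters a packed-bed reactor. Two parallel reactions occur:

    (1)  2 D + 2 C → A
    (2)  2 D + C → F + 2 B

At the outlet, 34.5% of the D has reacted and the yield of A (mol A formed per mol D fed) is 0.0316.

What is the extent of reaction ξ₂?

ξ₂ = 46.3 mol

Yield of A: 1ξ₁ / 328.2 = 0.0316 → ξ₁ = 10.37 mol.
Conversion of D: 2ξ₁ + 2ξ₂ = 0.345 × 328.2 = 113.2 → ξ₂ = 46.25 mol.
Outlet amounts (n = n₀ + Σ ν·ξ):
  D: 328.2 − 2(10.37) − 2(46.25) = 215
  C: 681.8 − 2(10.37) − 1(46.25) = 614.8
  A: 0 + 1(10.37) = 10.37
  F: 0 + 1(46.25) = 46.25
  B: 0 + 2(46.25) = 92.5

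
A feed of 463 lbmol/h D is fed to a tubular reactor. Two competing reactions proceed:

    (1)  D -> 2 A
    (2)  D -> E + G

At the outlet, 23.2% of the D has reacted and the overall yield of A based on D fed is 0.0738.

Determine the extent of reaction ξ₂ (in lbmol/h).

ξ₂ = 90.3 lbmol/h

Yield of A: 2ξ₁ / 463 = 0.0738 → ξ₁ = 17.08 lbmol/h.
Conversion of D: 1ξ₁ + 1ξ₂ = 0.232 × 463 = 107.4 → ξ₂ = 90.33 lbmol/h.
Outlet amounts (n = n₀ + Σ ν·ξ):
  D: 463 − 1(17.08) − 1(90.33) = 355.6
  A: 0 + 2(17.08) = 34.17
  E: 0 + 1(90.33) = 90.33
  G: 0 + 1(90.33) = 90.33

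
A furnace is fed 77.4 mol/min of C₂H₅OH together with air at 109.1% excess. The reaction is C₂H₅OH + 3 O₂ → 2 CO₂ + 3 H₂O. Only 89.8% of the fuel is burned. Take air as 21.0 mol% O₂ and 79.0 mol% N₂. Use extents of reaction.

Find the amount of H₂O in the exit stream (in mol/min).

Stoichiometric O₂ = 3 × 77.4 = 232.2 mol/min; O₂ fed = 232.2 × 2.091 = 485.5 mol/min.
N₂ fed = 485.5 × 79/21 = 1827 mol/min.
Fuel reacted = 0.898 × 77.4 → ξ = 69.51 mol/min.
Outlet (n = n₀ + ν ξ):
  C₂H₅OH: 77.4 − 1(69.51) = 7.895
  O₂: 485.5 − 3(69.51) = 277
  N₂: 1827 (inert)
  CO₂: 0 + 2(69.51) = 139
  H₂O: 0 + 3(69.51) = 208.5

209 mol/min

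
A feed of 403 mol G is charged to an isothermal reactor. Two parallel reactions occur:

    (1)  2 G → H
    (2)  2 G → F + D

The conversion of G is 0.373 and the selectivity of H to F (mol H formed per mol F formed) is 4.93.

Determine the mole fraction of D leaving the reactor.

Conversion of G: G consumed = 0.373 × 403 = 150.3 mol = 2ξ₁ + 2ξ₂.
Selectivity: 1ξ₁ / (1ξ₂) = 4.93 → ξ₁ = 4.93 ξ₂.
Substitute: (2·4.93 + 2) ξ₂ = 150.3 → ξ₂ = 12.67 mol, ξ₁ = 62.49 mol.
Outlet amounts (n = n₀ + Σ ν·ξ):
  G: 403 − 2(62.49) − 2(12.67) = 252.7
  H: 0 + 1(62.49) = 62.49
  F: 0 + 1(12.67) = 12.67
  D: 0 + 1(12.67) = 12.67
Total out = 340.5 mol; y_D = 12.67 / 340.5 = 0.03722.

0.0372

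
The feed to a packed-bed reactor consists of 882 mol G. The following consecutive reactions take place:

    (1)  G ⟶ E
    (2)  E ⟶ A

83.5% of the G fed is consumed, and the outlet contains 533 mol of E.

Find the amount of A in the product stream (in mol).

203 mol

Conversion of G: G consumed = 1ξ₁ = 0.835 × 882 → ξ₁ = 736.5 mol.
E balance: n_E = 0 + 1ξ₁ − 1ξ₂ = 533 → ξ₂ = (1·736.5 − 533)/1 = 203.5 mol.
Outlet amounts (n = n₀ + Σ ν·ξ):
  G: 882 − 1(736.5) = 145.5
  E: 0 + 1(736.5) − 1(203.5) = 533
  A: 0 + 1(203.5) = 203.5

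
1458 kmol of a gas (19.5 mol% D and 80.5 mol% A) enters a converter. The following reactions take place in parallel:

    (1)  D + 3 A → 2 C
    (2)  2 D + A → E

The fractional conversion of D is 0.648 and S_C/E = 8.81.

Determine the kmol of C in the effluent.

Conversion of D: D consumed = 0.648 × 284.3 = 184.2 kmol = 1ξ₁ + 2ξ₂.
Selectivity: 2ξ₁ / (1ξ₂) = 8.81 → ξ₁ = 4.405 ξ₂.
Substitute: (1·4.405 + 2) ξ₂ = 184.2 → ξ₂ = 28.76 kmol, ξ₁ = 126.7 kmol.
Outlet amounts (n = n₀ + Σ ν·ξ):
  D: 284.3 − 1(126.7) − 2(28.76) = 100.1
  A: 1174 − 3(126.7) − 1(28.76) = 764.8
  C: 0 + 2(126.7) = 253.4
  E: 0 + 1(28.76) = 28.76

253 kmol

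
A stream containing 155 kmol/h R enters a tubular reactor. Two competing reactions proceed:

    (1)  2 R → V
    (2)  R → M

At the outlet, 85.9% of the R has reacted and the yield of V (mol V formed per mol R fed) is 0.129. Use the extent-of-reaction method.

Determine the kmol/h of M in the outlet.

Yield of V: 1ξ₁ / 155 = 0.129 → ξ₁ = 20 kmol/h.
Conversion of R: 2ξ₁ + 1ξ₂ = 0.859 × 155 = 133.1 → ξ₂ = 93.16 kmol/h.
Outlet amounts (n = n₀ + Σ ν·ξ):
  R: 155 − 2(20) − 1(93.16) = 21.85
  V: 0 + 1(20) = 20
  M: 0 + 1(93.16) = 93.16

93.2 kmol/h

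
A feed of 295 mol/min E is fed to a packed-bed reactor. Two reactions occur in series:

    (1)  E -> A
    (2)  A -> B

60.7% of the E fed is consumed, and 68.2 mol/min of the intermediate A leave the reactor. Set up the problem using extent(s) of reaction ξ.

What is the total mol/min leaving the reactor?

Conversion of E: E consumed = 1ξ₁ = 0.607 × 295 → ξ₁ = 179.1 mol/min.
A balance: n_A = 0 + 1ξ₁ − 1ξ₂ = 68.2 → ξ₂ = (1·179.1 − 68.2)/1 = 110.9 mol/min.
Outlet amounts (n = n₀ + Σ ν·ξ):
  E: 295 − 1(179.1) = 115.9
  A: 0 + 1(179.1) − 1(110.9) = 68.2
  B: 0 + 1(110.9) = 110.9
Total out = 115.9 + 68.2 + 110.9 = 295 mol/min.

295 mol/min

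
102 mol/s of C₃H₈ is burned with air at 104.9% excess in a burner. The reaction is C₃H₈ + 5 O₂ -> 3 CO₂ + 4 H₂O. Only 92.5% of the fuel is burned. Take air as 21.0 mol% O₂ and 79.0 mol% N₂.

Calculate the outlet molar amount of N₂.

Stoichiometric O₂ = 5 × 102 = 510 mol/s; O₂ fed = 510 × 2.049 = 1045 mol/s.
N₂ fed = 1045 × 79/21 = 3931 mol/s.
Fuel reacted = 0.925 × 102 → ξ = 94.35 mol/s.
Outlet (n = n₀ + ν ξ):
  C₃H₈: 102 − 1(94.35) = 7.65
  O₂: 1045 − 5(94.35) = 573.2
  N₂: 3931 (inert)
  CO₂: 0 + 3(94.35) = 283.1
  H₂O: 0 + 4(94.35) = 377.4

3930 mol/s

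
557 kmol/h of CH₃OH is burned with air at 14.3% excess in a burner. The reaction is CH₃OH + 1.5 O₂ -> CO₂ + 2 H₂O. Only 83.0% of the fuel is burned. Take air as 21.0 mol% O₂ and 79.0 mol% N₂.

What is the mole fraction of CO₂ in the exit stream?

Stoichiometric O₂ = 1.5 × 557 = 835.5 kmol/h; O₂ fed = 835.5 × 1.143 = 955 kmol/h.
N₂ fed = 955 × 79/21 = 3593 kmol/h.
Fuel reacted = 0.83 × 557 → ξ = 462.3 kmol/h.
Outlet (n = n₀ + ν ξ):
  CH₃OH: 557 − 1(462.3) = 94.69
  O₂: 955 − 1.5(462.3) = 261.5
  N₂: 3593 (inert)
  CO₂: 0 + 1(462.3) = 462.3
  H₂O: 0 + 2(462.3) = 924.6
Total out = 5336 kmol/h; y_CO₂ = 462.3 / 5336 = 0.08665.

0.0866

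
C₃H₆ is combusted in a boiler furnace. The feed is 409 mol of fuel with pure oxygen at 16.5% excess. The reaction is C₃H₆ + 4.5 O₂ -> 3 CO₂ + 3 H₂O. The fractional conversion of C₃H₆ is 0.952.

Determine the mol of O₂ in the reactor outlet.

Stoichiometric O₂ = 4.5 × 409 = 1840 mol; O₂ fed = 1840 × 1.165 = 2144 mol.
Fuel reacted = 0.952 × 409 → ξ = 389.4 mol.
Outlet (n = n₀ + ν ξ):
  C₃H₆: 409 − 1(389.4) = 19.63
  O₂: 2144 − 4.5(389.4) = 392
  CO₂: 0 + 3(389.4) = 1168
  H₂O: 0 + 3(389.4) = 1168

392 mol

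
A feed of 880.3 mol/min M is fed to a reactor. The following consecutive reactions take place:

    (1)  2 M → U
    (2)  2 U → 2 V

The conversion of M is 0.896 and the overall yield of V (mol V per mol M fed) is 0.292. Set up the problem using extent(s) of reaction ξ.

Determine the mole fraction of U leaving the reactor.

Conversion of M: M consumed = 2ξ₁ = 0.896 × 880.3 → ξ₁ = 394.4 mol/min.
Yield of V: 2ξ₂ / 880.3 = 0.292 → ξ₂ = 128.5 mol/min.
Outlet amounts (n = n₀ + Σ ν·ξ):
  M: 880.3 − 2(394.4) = 91.55
  U: 0 + 1(394.4) − 2(128.5) = 137.3
  V: 0 + 2(128.5) = 257
Total out = 485.9 mol/min; y_U = 137.3 / 485.9 = 0.2826.

0.283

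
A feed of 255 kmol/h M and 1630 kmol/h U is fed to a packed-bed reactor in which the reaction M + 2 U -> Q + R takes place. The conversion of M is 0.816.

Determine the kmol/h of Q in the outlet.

M reacted = 0.816 × 255 = 208.1 kmol/h; ν_M = −1, so ξ = 208.1/1 = 208.1 kmol/h.
Outlet amounts (n = n₀ + ν ξ):
  M: 255 − 1(208.1) = 46.92
  U: 1630 − 2(208.1) = 1214
  Q: 0 + 1(208.1) = 208.1
  R: 0 + 1(208.1) = 208.1

208 kmol/h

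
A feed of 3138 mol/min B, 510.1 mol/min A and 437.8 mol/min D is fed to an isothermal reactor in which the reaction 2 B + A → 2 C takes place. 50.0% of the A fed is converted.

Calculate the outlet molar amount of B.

2630 mol/min

A reacted = 0.5 × 510.1 = 255.1 mol/min; ν_A = −1, so ξ = 255.1/1 = 255.1 mol/min.
Outlet amounts (n = n₀ + ν ξ):
  B: 3138 − 2(255.1) = 2628
  A: 510.1 − 1(255.1) = 255.1
  C: 0 + 2(255.1) = 510.1
  D: 437.8 (inert)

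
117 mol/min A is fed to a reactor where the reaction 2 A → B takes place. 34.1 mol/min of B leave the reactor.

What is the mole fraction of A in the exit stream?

For B: n = n₀ + 1ξ → 34.1 = 0 + 1ξ, giving ξ = 34.1 mol/min.
Outlet amounts (n = n₀ + ν ξ):
  A: 117 − 2(34.1) = 48.8
  B: 0 + 1(34.1) = 34.1
Total out = 82.9 mol/min; y_A = 48.8 / 82.9 = 0.5887.

0.589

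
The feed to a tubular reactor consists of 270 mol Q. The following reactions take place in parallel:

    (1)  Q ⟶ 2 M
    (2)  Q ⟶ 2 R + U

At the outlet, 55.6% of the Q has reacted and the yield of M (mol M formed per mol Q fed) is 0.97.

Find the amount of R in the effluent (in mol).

38.3 mol

Yield of M: 2ξ₁ / 270 = 0.97 → ξ₁ = 130.9 mol.
Conversion of Q: 1ξ₁ + 1ξ₂ = 0.556 × 270 = 150.1 → ξ₂ = 19.17 mol.
Outlet amounts (n = n₀ + Σ ν·ξ):
  Q: 270 − 1(130.9) − 1(19.17) = 119.9
  M: 0 + 2(130.9) = 261.9
  R: 0 + 2(19.17) = 38.34
  U: 0 + 1(19.17) = 19.17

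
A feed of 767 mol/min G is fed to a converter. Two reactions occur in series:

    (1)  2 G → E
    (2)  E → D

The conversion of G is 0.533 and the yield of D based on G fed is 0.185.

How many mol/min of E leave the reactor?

62.5 mol/min

Conversion of G: G consumed = 2ξ₁ = 0.533 × 767 → ξ₁ = 204.4 mol/min.
Yield of D: 1ξ₂ / 767 = 0.185 → ξ₂ = 141.9 mol/min.
Outlet amounts (n = n₀ + Σ ν·ξ):
  G: 767 − 2(204.4) = 358.2
  E: 0 + 1(204.4) − 1(141.9) = 62.51
  D: 0 + 1(141.9) = 141.9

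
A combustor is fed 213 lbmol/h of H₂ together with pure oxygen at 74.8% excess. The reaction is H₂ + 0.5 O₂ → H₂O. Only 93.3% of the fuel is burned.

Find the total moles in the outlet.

Stoichiometric O₂ = 0.5 × 213 = 106.5 lbmol/h; O₂ fed = 106.5 × 1.748 = 186.2 lbmol/h.
Fuel reacted = 0.933 × 213 → ξ = 198.7 lbmol/h.
Outlet (n = n₀ + ν ξ):
  H₂: 213 − 1(198.7) = 14.27
  O₂: 186.2 − 0.5(198.7) = 86.8
  H₂O: 0 + 1(198.7) = 198.7
Total out = 14.27 + 86.8 + 198.7 = 299.8 lbmol/h.

300 lbmol/h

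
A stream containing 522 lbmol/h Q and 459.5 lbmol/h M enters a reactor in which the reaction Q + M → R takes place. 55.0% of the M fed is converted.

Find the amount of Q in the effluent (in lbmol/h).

M reacted = 0.55 × 459.5 = 252.7 lbmol/h; ν_M = −1, so ξ = 252.7/1 = 252.7 lbmol/h.
Outlet amounts (n = n₀ + ν ξ):
  Q: 522 − 1(252.7) = 269.3
  M: 459.5 − 1(252.7) = 206.8
  R: 0 + 1(252.7) = 252.7

269 lbmol/h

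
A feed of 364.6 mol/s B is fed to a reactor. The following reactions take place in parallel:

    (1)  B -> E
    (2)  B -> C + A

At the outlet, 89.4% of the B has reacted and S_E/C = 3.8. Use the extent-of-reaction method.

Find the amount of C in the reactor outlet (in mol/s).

Conversion of B: B consumed = 0.894 × 364.6 = 326 mol/s = 1ξ₁ + 1ξ₂.
Selectivity: 1ξ₁ / (1ξ₂) = 3.8 → ξ₁ = 3.8 ξ₂.
Substitute: (1·3.8 + 1) ξ₂ = 326 → ξ₂ = 67.91 mol/s, ξ₁ = 258 mol/s.
Outlet amounts (n = n₀ + Σ ν·ξ):
  B: 364.6 − 1(258) − 1(67.91) = 38.65
  E: 0 + 1(258) = 258
  C: 0 + 1(67.91) = 67.91
  A: 0 + 1(67.91) = 67.91

67.9 mol/s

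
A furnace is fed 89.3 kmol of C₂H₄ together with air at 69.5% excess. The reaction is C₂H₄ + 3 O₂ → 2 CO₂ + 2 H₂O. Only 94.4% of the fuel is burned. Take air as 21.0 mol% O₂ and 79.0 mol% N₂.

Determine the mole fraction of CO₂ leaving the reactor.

Stoichiometric O₂ = 3 × 89.3 = 267.9 kmol; O₂ fed = 267.9 × 1.695 = 454.1 kmol.
N₂ fed = 454.1 × 79/21 = 1708 kmol.
Fuel reacted = 0.944 × 89.3 → ξ = 84.3 kmol.
Outlet (n = n₀ + ν ξ):
  C₂H₄: 89.3 − 1(84.3) = 5.001
  O₂: 454.1 − 3(84.3) = 201.2
  N₂: 1708 (inert)
  CO₂: 0 + 2(84.3) = 168.6
  H₂O: 0 + 2(84.3) = 168.6
Total out = 2252 kmol; y_CO₂ = 168.6 / 2252 = 0.07488.

0.0749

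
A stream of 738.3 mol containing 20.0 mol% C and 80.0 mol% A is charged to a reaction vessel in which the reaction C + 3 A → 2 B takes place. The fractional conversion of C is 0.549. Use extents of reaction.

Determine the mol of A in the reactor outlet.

347 mol

C reacted = 0.549 × 147.7 = 81.07 mol; ν_C = −1, so ξ = 81.07/1 = 81.07 mol.
Outlet amounts (n = n₀ + ν ξ):
  C: 147.7 − 1(81.07) = 66.59
  A: 590.6 − 3(81.07) = 347.4
  B: 0 + 2(81.07) = 162.1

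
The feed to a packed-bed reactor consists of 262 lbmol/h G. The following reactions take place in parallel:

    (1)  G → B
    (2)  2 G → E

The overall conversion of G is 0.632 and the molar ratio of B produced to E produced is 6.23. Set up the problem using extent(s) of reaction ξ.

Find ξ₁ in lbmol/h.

ξ₁ = 125 lbmol/h

Conversion of G: G consumed = 0.632 × 262 = 165.6 lbmol/h = 1ξ₁ + 2ξ₂.
Selectivity: 1ξ₁ / (1ξ₂) = 6.23 → ξ₁ = 6.23 ξ₂.
Substitute: (1·6.23 + 2) ξ₂ = 165.6 → ξ₂ = 20.12 lbmol/h, ξ₁ = 125.3 lbmol/h.
Outlet amounts (n = n₀ + Σ ν·ξ):
  G: 262 − 1(125.3) − 2(20.12) = 96.42
  B: 0 + 1(125.3) = 125.3
  E: 0 + 1(20.12) = 20.12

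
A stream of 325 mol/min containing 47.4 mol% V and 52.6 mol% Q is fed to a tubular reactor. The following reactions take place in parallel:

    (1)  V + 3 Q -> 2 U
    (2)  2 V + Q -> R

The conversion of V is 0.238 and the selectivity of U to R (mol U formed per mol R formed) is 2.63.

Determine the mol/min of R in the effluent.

11.1 mol/min

Conversion of V: V consumed = 0.238 × 154.1 = 36.66 mol/min = 1ξ₁ + 2ξ₂.
Selectivity: 2ξ₁ / (1ξ₂) = 2.63 → ξ₁ = 1.315 ξ₂.
Substitute: (1·1.315 + 2) ξ₂ = 36.66 → ξ₂ = 11.06 mol/min, ξ₁ = 14.54 mol/min.
Outlet amounts (n = n₀ + Σ ν·ξ):
  V: 154.1 − 1(14.54) − 2(11.06) = 117.4
  Q: 170.9 − 3(14.54) − 1(11.06) = 116.3
  U: 0 + 2(14.54) = 29.09
  R: 0 + 1(11.06) = 11.06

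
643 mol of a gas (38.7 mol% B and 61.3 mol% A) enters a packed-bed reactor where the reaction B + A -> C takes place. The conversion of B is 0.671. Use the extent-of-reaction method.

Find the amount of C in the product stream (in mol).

B reacted = 0.671 × 248.8 = 167 mol; ν_B = −1, so ξ = 167/1 = 167 mol.
Outlet amounts (n = n₀ + ν ξ):
  B: 248.8 − 1(167) = 81.87
  A: 394.2 − 1(167) = 227.2
  C: 0 + 1(167) = 167

167 mol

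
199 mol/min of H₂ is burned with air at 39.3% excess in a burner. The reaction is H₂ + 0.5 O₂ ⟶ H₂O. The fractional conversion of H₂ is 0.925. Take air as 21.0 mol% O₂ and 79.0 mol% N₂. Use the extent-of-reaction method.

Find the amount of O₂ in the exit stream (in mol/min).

46.6 mol/min

Stoichiometric O₂ = 0.5 × 199 = 99.5 mol/min; O₂ fed = 99.5 × 1.393 = 138.6 mol/min.
N₂ fed = 138.6 × 79/21 = 521.4 mol/min.
Fuel reacted = 0.925 × 199 → ξ = 184.1 mol/min.
Outlet (n = n₀ + ν ξ):
  H₂: 199 − 1(184.1) = 14.92
  O₂: 138.6 − 0.5(184.1) = 46.57
  N₂: 521.4 (inert)
  H₂O: 0 + 1(184.1) = 184.1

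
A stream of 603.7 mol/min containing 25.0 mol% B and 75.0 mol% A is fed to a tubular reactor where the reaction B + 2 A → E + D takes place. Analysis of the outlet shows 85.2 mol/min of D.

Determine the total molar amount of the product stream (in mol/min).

518 mol/min

For D: n = n₀ + 1ξ → 85.2 = 0 + 1ξ, giving ξ = 85.2 mol/min.
Outlet amounts (n = n₀ + ν ξ):
  B: 150.9 − 1(85.2) = 65.73
  A: 452.8 − 2(85.2) = 282.4
  E: 0 + 1(85.2) = 85.2
  D: 0 + 1(85.2) = 85.2
Total out = 65.73 + 282.4 + 85.2 + 85.2 = 518.5 mol/min.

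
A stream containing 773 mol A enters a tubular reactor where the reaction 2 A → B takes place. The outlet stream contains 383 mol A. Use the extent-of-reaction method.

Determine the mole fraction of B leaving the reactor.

For A: n = n₀ − 2ξ → 383 = 773 − 2ξ, giving ξ = 195 mol.
Outlet amounts (n = n₀ + ν ξ):
  A: 773 − 2(195) = 383
  B: 0 + 1(195) = 195
Total out = 578 mol; y_B = 195 / 578 = 0.3374.

0.337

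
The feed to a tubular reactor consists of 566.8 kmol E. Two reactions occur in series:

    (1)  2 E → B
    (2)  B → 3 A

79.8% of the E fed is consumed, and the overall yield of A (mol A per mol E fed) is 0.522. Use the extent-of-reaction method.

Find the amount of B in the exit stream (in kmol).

128 kmol

Conversion of E: E consumed = 2ξ₁ = 0.798 × 566.8 → ξ₁ = 226.2 kmol.
Yield of A: 3ξ₂ / 566.8 = 0.522 → ξ₂ = 98.62 kmol.
Outlet amounts (n = n₀ + Σ ν·ξ):
  E: 566.8 − 2(226.2) = 114.5
  B: 0 + 1(226.2) − 1(98.62) = 127.5
  A: 0 + 3(98.62) = 295.9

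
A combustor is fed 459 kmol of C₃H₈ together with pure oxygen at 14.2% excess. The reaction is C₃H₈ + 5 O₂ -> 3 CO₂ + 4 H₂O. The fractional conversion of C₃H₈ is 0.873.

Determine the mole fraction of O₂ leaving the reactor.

Stoichiometric O₂ = 5 × 459 = 2295 kmol; O₂ fed = 2295 × 1.142 = 2621 kmol.
Fuel reacted = 0.873 × 459 → ξ = 400.7 kmol.
Outlet (n = n₀ + ν ξ):
  C₃H₈: 459 − 1(400.7) = 58.29
  O₂: 2621 − 5(400.7) = 617.4
  CO₂: 0 + 3(400.7) = 1202
  H₂O: 0 + 4(400.7) = 1603
Total out = 3481 kmol; y_O₂ = 617.4 / 3481 = 0.1774.

0.177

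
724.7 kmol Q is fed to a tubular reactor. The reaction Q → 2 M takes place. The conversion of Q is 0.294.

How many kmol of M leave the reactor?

Q reacted = 0.294 × 724.7 = 213.1 kmol; ν_Q = −1, so ξ = 213.1/1 = 213.1 kmol.
Outlet amounts (n = n₀ + ν ξ):
  Q: 724.7 − 1(213.1) = 511.6
  M: 0 + 2(213.1) = 426.1

426 kmol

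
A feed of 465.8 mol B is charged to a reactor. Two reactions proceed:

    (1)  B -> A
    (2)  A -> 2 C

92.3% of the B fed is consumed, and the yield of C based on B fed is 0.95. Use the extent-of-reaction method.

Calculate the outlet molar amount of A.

209 mol

Conversion of B: B consumed = 1ξ₁ = 0.923 × 465.8 → ξ₁ = 429.9 mol.
Yield of C: 2ξ₂ / 465.8 = 0.95 → ξ₂ = 221.3 mol.
Outlet amounts (n = n₀ + Σ ν·ξ):
  B: 465.8 − 1(429.9) = 35.87
  A: 0 + 1(429.9) − 1(221.3) = 208.7
  C: 0 + 2(221.3) = 442.5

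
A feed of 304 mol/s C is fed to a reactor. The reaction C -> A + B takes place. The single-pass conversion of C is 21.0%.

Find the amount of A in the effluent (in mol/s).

C reacted = 0.21 × 304 = 63.84 mol/s; ν_C = −1, so ξ = 63.84/1 = 63.84 mol/s.
Outlet amounts (n = n₀ + ν ξ):
  C: 304 − 1(63.84) = 240.2
  A: 0 + 1(63.84) = 63.84
  B: 0 + 1(63.84) = 63.84

63.8 mol/s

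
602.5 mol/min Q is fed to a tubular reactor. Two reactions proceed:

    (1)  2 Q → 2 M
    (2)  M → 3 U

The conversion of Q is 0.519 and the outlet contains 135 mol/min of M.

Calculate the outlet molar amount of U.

533 mol/min

Conversion of Q: Q consumed = 2ξ₁ = 0.519 × 602.5 → ξ₁ = 156.3 mol/min.
M balance: n_M = 0 + 2ξ₁ − 1ξ₂ = 135 → ξ₂ = (2·156.3 − 135)/1 = 177.7 mol/min.
Outlet amounts (n = n₀ + Σ ν·ξ):
  Q: 602.5 − 2(156.3) = 289.8
  M: 0 + 2(156.3) − 1(177.7) = 135
  U: 0 + 3(177.7) = 533.1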